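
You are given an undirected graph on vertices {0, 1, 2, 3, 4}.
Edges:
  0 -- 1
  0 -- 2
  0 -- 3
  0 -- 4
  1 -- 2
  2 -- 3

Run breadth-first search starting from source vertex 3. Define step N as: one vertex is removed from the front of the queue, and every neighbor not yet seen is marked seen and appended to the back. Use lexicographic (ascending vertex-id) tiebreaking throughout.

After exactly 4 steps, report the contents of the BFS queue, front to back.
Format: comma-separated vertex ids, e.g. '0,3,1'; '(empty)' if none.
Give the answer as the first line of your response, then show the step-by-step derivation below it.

4

step 1: dequeue 3; queue=[0,2]; order=3
step 2: dequeue 0; queue=[2,1,4]; order=3,0
step 3: dequeue 2; queue=[1,4]; order=3,0,2
step 4: dequeue 1; queue=[4]; order=3,0,2,1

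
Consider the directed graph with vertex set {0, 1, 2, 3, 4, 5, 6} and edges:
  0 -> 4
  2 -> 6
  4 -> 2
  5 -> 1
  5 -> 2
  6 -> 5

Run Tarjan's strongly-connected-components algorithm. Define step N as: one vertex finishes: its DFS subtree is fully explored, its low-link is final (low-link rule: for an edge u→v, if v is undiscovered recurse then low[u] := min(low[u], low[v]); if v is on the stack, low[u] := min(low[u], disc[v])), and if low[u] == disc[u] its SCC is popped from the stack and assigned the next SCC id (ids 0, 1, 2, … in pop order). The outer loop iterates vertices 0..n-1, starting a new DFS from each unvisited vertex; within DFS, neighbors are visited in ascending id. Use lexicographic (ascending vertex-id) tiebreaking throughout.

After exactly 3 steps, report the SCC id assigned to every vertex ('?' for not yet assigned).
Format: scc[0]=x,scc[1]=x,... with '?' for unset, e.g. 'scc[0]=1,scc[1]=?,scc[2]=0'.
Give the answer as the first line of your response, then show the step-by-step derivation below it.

scc[0]=?,scc[1]=0,scc[2]=?,scc[3]=?,scc[4]=?,scc[5]=?,scc[6]=?

step 1: low=(low[0]=0,low[1]=5,low[2]=2,low[3]=?,low[4]=1,low[5]=4,low[6]=3); scc=(scc[0]=?,scc[1]=0,scc[2]=?,scc[3]=?,scc[4]=?,scc[5]=?,scc[6]=?)
step 2: low=(low[0]=0,low[1]=5,low[2]=2,low[3]=?,low[4]=1,low[5]=2,low[6]=3); scc=(scc[0]=?,scc[1]=0,scc[2]=?,scc[3]=?,scc[4]=?,scc[5]=?,scc[6]=?)
step 3: low=(low[0]=0,low[1]=5,low[2]=2,low[3]=?,low[4]=1,low[5]=2,low[6]=2); scc=(scc[0]=?,scc[1]=0,scc[2]=?,scc[3]=?,scc[4]=?,scc[5]=?,scc[6]=?)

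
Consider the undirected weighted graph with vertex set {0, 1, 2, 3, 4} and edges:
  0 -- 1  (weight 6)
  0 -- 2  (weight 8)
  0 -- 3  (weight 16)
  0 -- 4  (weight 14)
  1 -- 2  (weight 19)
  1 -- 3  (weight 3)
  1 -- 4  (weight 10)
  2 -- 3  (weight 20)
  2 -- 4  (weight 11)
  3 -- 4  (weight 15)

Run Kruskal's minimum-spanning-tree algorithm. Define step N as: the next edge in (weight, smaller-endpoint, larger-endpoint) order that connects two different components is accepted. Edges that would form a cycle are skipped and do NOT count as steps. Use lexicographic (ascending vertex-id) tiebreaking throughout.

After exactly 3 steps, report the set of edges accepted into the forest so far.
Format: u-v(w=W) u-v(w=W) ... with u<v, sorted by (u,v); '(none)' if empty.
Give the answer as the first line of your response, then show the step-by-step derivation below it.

0-1(w=6) 0-2(w=8) 1-3(w=3)

step 1: add edge 1-3 (w=3); MST = {1-3(w=3)}
step 2: add edge 0-1 (w=6); MST = {0-1(w=6) 1-3(w=3)}
step 3: add edge 0-2 (w=8); MST = {0-1(w=6) 0-2(w=8) 1-3(w=3)}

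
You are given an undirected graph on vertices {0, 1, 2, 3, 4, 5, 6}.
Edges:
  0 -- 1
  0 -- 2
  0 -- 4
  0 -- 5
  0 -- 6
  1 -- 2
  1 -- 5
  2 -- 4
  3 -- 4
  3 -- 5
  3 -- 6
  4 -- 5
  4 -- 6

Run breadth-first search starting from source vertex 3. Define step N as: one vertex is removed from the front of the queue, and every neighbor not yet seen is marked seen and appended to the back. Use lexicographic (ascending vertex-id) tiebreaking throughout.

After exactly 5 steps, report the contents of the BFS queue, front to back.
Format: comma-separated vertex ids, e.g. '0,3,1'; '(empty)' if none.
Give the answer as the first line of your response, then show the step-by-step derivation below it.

2,1

step 1: dequeue 3; queue=[4,5,6]; order=3
step 2: dequeue 4; queue=[5,6,0,2]; order=3,4
step 3: dequeue 5; queue=[6,0,2,1]; order=3,4,5
step 4: dequeue 6; queue=[0,2,1]; order=3,4,5,6
step 5: dequeue 0; queue=[2,1]; order=3,4,5,6,0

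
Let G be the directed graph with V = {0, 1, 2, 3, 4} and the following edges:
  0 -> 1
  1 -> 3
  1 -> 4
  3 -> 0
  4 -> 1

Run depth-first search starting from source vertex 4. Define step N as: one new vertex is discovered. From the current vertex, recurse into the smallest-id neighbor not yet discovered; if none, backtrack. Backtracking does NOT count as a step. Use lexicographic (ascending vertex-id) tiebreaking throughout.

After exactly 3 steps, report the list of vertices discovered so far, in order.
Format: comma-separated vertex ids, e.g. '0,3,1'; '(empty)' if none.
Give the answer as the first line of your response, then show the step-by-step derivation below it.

4,1,3

step 1: discover 4; path=4; order=4
step 2: discover 1; path=4>1; order=4,1
step 3: discover 3; path=4>1>3; order=4,1,3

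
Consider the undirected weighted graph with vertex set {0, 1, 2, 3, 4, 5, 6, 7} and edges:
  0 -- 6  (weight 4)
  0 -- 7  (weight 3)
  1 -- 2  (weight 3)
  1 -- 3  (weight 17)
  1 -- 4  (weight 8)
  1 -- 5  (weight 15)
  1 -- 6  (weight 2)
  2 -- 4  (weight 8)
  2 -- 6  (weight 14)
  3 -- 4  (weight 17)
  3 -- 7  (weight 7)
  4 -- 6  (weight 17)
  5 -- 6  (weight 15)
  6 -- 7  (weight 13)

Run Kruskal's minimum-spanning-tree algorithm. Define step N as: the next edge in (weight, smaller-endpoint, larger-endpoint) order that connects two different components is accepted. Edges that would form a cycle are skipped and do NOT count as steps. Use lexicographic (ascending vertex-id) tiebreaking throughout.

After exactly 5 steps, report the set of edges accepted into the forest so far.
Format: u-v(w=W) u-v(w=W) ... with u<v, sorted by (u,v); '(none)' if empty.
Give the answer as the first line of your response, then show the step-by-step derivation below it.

0-6(w=4) 0-7(w=3) 1-2(w=3) 1-6(w=2) 3-7(w=7)

step 1: add edge 1-6 (w=2); MST = {1-6(w=2)}
step 2: add edge 0-7 (w=3); MST = {0-7(w=3) 1-6(w=2)}
step 3: add edge 1-2 (w=3); MST = {0-7(w=3) 1-2(w=3) 1-6(w=2)}
step 4: add edge 0-6 (w=4); MST = {0-6(w=4) 0-7(w=3) 1-2(w=3) 1-6(w=2)}
step 5: add edge 3-7 (w=7); MST = {0-6(w=4) 0-7(w=3) 1-2(w=3) 1-6(w=2) 3-7(w=7)}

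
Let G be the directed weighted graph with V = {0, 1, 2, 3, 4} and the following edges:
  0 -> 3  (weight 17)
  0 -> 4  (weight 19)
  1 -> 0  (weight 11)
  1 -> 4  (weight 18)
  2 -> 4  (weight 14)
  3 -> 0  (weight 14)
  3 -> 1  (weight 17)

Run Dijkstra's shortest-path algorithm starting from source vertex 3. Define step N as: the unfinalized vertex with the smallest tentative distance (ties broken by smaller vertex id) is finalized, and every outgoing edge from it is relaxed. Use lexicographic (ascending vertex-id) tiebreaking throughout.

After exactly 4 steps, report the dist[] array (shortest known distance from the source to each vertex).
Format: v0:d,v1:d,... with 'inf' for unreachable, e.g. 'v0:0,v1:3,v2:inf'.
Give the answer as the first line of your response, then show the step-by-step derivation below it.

v0:14,v1:17,v2:inf,v3:0,v4:33

step 1: dist = v0:14,v1:17,v2:inf,v3:0,v4:inf
step 2: dist = v0:14,v1:17,v2:inf,v3:0,v4:33
step 3: dist = v0:14,v1:17,v2:inf,v3:0,v4:33
step 4: dist = v0:14,v1:17,v2:inf,v3:0,v4:33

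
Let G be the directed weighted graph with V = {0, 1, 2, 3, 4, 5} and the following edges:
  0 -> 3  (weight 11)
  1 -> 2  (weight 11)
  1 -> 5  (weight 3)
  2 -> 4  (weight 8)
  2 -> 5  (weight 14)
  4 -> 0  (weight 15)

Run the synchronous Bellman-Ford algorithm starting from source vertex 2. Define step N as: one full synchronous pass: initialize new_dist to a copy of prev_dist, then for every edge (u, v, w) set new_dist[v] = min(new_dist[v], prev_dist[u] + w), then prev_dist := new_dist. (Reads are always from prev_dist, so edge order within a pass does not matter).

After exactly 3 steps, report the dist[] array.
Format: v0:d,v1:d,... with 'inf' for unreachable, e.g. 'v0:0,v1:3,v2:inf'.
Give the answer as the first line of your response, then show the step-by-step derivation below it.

v0:23,v1:inf,v2:0,v3:34,v4:8,v5:14

step 1: dist = v0:inf,v1:inf,v2:0,v3:inf,v4:8,v5:14
step 2: dist = v0:23,v1:inf,v2:0,v3:inf,v4:8,v5:14
step 3: dist = v0:23,v1:inf,v2:0,v3:34,v4:8,v5:14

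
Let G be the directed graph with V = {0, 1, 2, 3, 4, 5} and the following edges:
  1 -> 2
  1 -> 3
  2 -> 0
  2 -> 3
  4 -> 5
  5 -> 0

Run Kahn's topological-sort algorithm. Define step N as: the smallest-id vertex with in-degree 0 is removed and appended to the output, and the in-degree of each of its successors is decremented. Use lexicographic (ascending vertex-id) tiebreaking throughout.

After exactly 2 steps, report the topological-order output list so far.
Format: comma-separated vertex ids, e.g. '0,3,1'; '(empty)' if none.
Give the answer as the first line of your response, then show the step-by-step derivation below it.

1,2

step 1: output 1; order=[1]; indeg=(2,0,0,1,0,1)
step 2: output 2; order=[1,2]; indeg=(1,0,0,0,0,1)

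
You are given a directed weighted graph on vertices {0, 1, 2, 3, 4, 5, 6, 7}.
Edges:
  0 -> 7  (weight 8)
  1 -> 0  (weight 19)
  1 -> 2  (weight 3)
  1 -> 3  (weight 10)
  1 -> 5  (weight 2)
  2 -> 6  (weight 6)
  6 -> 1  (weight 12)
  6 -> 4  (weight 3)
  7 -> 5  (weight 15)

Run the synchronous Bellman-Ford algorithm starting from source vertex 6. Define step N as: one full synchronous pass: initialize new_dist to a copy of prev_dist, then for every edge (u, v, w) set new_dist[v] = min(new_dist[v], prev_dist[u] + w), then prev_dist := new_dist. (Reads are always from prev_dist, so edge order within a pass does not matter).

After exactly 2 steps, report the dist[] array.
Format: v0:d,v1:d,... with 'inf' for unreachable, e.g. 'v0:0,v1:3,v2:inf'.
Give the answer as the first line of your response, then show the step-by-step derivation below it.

v0:31,v1:12,v2:15,v3:22,v4:3,v5:14,v6:0,v7:inf

step 1: dist = v0:inf,v1:12,v2:inf,v3:inf,v4:3,v5:inf,v6:0,v7:inf
step 2: dist = v0:31,v1:12,v2:15,v3:22,v4:3,v5:14,v6:0,v7:inf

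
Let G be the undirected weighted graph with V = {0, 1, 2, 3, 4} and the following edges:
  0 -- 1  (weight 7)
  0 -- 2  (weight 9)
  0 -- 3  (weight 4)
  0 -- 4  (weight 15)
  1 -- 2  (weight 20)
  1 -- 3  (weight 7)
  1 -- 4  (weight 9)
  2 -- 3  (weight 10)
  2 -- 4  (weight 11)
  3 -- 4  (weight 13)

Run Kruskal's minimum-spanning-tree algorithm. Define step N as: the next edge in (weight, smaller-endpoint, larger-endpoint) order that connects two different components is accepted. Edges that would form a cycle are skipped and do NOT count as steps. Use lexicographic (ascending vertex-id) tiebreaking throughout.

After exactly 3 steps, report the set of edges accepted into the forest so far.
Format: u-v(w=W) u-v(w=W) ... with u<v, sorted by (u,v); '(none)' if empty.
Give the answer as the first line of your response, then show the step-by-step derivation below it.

0-1(w=7) 0-2(w=9) 0-3(w=4)

step 1: add edge 0-3 (w=4); MST = {0-3(w=4)}
step 2: add edge 0-1 (w=7); MST = {0-1(w=7) 0-3(w=4)}
step 3: add edge 0-2 (w=9); MST = {0-1(w=7) 0-2(w=9) 0-3(w=4)}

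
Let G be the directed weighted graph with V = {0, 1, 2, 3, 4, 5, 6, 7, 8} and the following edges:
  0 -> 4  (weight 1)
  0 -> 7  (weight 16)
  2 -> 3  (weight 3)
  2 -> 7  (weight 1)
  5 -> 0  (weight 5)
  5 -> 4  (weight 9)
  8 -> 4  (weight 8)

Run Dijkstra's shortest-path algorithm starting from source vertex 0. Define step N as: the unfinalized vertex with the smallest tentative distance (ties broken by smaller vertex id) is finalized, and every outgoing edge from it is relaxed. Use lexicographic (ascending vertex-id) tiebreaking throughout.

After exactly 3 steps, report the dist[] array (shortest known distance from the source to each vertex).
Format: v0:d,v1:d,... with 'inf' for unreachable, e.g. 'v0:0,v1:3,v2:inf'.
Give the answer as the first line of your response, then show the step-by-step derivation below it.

v0:0,v1:inf,v2:inf,v3:inf,v4:1,v5:inf,v6:inf,v7:16,v8:inf

step 1: dist = v0:0,v1:inf,v2:inf,v3:inf,v4:1,v5:inf,v6:inf,v7:16,v8:inf
step 2: dist = v0:0,v1:inf,v2:inf,v3:inf,v4:1,v5:inf,v6:inf,v7:16,v8:inf
step 3: dist = v0:0,v1:inf,v2:inf,v3:inf,v4:1,v5:inf,v6:inf,v7:16,v8:inf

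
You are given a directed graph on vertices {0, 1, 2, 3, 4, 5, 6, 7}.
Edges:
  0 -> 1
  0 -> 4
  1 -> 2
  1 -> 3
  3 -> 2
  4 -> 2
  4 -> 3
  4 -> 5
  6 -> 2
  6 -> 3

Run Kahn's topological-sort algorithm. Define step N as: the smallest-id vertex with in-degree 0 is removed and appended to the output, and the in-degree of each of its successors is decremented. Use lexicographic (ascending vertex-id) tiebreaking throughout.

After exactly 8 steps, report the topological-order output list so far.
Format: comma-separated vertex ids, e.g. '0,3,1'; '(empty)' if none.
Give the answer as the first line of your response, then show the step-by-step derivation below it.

0,1,4,5,6,3,2,7

step 1: output 0; order=[0]; indeg=(0,0,4,3,0,1,0,0)
step 2: output 1; order=[0,1]; indeg=(0,0,3,2,0,1,0,0)
step 3: output 4; order=[0,1,4]; indeg=(0,0,2,1,0,0,0,0)
step 4: output 5; order=[0,1,4,5]; indeg=(0,0,2,1,0,0,0,0)
step 5: output 6; order=[0,1,4,5,6]; indeg=(0,0,1,0,0,0,0,0)
step 6: output 3; order=[0,1,4,5,6,3]; indeg=(0,0,0,0,0,0,0,0)
step 7: output 2; order=[0,1,4,5,6,3,2]; indeg=(0,0,0,0,0,0,0,0)
step 8: output 7; order=[0,1,4,5,6,3,2,7]; indeg=(0,0,0,0,0,0,0,0)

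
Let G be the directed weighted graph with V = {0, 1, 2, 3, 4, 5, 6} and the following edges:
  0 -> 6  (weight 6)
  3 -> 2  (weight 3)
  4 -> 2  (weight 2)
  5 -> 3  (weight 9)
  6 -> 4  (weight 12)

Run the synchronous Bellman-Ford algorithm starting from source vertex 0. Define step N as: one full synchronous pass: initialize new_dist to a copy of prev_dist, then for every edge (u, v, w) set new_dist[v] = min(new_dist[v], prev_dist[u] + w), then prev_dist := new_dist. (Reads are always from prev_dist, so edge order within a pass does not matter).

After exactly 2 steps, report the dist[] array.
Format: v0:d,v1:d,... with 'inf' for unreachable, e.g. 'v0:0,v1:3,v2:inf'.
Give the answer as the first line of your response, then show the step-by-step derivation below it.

v0:0,v1:inf,v2:inf,v3:inf,v4:18,v5:inf,v6:6

step 1: dist = v0:0,v1:inf,v2:inf,v3:inf,v4:inf,v5:inf,v6:6
step 2: dist = v0:0,v1:inf,v2:inf,v3:inf,v4:18,v5:inf,v6:6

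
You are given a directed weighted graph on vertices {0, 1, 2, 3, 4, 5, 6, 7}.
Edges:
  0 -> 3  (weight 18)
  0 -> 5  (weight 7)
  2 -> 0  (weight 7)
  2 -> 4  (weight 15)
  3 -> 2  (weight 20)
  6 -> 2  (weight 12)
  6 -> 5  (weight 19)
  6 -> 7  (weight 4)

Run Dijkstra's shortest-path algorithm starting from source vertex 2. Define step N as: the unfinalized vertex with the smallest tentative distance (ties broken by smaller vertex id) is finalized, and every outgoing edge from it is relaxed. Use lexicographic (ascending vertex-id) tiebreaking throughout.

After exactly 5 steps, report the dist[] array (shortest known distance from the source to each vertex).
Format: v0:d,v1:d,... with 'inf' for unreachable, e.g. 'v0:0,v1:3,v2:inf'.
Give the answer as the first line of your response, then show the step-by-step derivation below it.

v0:7,v1:inf,v2:0,v3:25,v4:15,v5:14,v6:inf,v7:inf

step 1: dist = v0:7,v1:inf,v2:0,v3:inf,v4:15,v5:inf,v6:inf,v7:inf
step 2: dist = v0:7,v1:inf,v2:0,v3:25,v4:15,v5:14,v6:inf,v7:inf
step 3: dist = v0:7,v1:inf,v2:0,v3:25,v4:15,v5:14,v6:inf,v7:inf
step 4: dist = v0:7,v1:inf,v2:0,v3:25,v4:15,v5:14,v6:inf,v7:inf
step 5: dist = v0:7,v1:inf,v2:0,v3:25,v4:15,v5:14,v6:inf,v7:inf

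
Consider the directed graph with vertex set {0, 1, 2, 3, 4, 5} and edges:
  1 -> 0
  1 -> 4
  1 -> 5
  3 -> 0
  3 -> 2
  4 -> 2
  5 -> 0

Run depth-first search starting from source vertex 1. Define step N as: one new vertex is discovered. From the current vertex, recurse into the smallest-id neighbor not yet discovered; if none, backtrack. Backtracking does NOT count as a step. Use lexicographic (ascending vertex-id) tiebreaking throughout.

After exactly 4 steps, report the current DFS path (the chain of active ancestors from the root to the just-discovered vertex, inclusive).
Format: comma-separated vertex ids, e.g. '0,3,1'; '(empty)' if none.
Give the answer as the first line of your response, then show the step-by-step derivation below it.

1,4,2

step 1: discover 1; path=1; order=1
step 2: discover 0; path=1>0; order=1,0
step 3: discover 4; path=1>4; order=1,0,4
step 4: discover 2; path=1>4>2; order=1,0,4,2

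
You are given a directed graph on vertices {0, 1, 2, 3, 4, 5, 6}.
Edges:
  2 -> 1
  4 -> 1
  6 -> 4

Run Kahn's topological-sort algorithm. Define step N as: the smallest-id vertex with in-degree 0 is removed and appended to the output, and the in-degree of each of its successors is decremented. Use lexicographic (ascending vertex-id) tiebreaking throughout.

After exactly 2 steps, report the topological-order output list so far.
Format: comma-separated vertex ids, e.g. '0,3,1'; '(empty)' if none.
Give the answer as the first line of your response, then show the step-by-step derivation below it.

0,2

step 1: output 0; order=[0]; indeg=(0,2,0,0,1,0,0)
step 2: output 2; order=[0,2]; indeg=(0,1,0,0,1,0,0)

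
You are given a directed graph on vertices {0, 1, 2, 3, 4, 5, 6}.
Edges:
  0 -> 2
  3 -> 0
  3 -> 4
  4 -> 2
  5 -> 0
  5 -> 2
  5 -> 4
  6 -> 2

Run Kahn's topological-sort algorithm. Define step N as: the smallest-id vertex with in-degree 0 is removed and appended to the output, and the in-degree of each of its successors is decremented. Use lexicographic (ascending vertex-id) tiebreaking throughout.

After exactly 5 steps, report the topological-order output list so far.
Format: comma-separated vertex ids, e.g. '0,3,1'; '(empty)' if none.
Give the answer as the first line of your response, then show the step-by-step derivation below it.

1,3,5,0,4

step 1: output 1; order=[1]; indeg=(2,0,4,0,2,0,0)
step 2: output 3; order=[1,3]; indeg=(1,0,4,0,1,0,0)
step 3: output 5; order=[1,3,5]; indeg=(0,0,3,0,0,0,0)
step 4: output 0; order=[1,3,5,0]; indeg=(0,0,2,0,0,0,0)
step 5: output 4; order=[1,3,5,0,4]; indeg=(0,0,1,0,0,0,0)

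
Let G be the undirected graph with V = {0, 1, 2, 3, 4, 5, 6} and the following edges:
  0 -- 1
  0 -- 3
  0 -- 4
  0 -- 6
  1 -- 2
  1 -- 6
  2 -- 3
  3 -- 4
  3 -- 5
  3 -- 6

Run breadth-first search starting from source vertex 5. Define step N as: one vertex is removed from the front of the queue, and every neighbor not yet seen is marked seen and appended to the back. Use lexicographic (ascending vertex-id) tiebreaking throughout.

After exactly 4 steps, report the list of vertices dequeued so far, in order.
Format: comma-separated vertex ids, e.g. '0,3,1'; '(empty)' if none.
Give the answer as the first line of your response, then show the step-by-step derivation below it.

5,3,0,2

step 1: dequeue 5; queue=[3]; order=5
step 2: dequeue 3; queue=[0,2,4,6]; order=5,3
step 3: dequeue 0; queue=[2,4,6,1]; order=5,3,0
step 4: dequeue 2; queue=[4,6,1]; order=5,3,0,2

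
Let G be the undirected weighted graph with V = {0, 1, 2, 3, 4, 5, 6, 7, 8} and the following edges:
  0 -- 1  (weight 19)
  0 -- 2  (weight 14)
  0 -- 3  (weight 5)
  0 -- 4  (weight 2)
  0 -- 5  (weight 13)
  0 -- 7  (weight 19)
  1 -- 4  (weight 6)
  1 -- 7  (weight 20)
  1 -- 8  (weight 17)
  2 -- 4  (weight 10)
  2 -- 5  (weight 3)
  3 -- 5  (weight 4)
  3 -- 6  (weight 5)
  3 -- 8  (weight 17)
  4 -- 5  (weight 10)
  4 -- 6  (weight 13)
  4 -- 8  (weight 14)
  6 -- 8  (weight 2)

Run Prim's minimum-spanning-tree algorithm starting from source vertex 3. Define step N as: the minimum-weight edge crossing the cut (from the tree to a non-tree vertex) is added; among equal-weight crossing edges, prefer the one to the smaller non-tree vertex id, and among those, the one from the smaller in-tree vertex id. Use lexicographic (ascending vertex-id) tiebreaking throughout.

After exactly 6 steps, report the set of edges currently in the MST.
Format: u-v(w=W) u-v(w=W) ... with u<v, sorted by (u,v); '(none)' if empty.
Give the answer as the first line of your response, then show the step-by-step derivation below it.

0-3(w=5) 0-4(w=2) 2-5(w=3) 3-5(w=4) 3-6(w=5) 6-8(w=2)

step 1: add edge 3-5 (w=4); MST = {3-5(w=4)}
step 2: add edge 2-5 (w=3); MST = {2-5(w=3) 3-5(w=4)}
step 3: add edge 0-3 (w=5); MST = {0-3(w=5) 2-5(w=3) 3-5(w=4)}
step 4: add edge 0-4 (w=2); MST = {0-3(w=5) 0-4(w=2) 2-5(w=3) 3-5(w=4)}
step 5: add edge 3-6 (w=5); MST = {0-3(w=5) 0-4(w=2) 2-5(w=3) 3-5(w=4) 3-6(w=5)}
step 6: add edge 6-8 (w=2); MST = {0-3(w=5) 0-4(w=2) 2-5(w=3) 3-5(w=4) 3-6(w=5) 6-8(w=2)}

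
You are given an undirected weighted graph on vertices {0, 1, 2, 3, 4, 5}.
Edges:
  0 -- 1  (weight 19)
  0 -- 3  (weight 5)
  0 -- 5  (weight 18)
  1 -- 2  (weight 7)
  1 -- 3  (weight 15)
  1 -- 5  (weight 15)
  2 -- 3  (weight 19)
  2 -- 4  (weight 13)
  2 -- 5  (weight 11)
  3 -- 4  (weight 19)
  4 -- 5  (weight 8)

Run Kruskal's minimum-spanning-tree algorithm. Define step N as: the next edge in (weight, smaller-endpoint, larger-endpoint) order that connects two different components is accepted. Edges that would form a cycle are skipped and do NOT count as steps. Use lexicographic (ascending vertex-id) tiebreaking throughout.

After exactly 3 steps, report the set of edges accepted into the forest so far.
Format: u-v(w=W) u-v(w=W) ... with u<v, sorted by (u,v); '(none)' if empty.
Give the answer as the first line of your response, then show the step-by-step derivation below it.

0-3(w=5) 1-2(w=7) 4-5(w=8)

step 1: add edge 0-3 (w=5); MST = {0-3(w=5)}
step 2: add edge 1-2 (w=7); MST = {0-3(w=5) 1-2(w=7)}
step 3: add edge 4-5 (w=8); MST = {0-3(w=5) 1-2(w=7) 4-5(w=8)}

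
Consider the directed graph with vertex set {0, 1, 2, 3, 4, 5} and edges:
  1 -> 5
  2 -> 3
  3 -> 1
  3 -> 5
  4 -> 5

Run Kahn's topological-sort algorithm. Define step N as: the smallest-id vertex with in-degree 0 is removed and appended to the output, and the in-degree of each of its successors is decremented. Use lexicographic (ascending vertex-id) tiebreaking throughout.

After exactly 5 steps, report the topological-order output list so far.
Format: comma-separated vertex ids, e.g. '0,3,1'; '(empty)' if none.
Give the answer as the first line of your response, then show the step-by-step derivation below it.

0,2,3,1,4

step 1: output 0; order=[0]; indeg=(0,1,0,1,0,3)
step 2: output 2; order=[0,2]; indeg=(0,1,0,0,0,3)
step 3: output 3; order=[0,2,3]; indeg=(0,0,0,0,0,2)
step 4: output 1; order=[0,2,3,1]; indeg=(0,0,0,0,0,1)
step 5: output 4; order=[0,2,3,1,4]; indeg=(0,0,0,0,0,0)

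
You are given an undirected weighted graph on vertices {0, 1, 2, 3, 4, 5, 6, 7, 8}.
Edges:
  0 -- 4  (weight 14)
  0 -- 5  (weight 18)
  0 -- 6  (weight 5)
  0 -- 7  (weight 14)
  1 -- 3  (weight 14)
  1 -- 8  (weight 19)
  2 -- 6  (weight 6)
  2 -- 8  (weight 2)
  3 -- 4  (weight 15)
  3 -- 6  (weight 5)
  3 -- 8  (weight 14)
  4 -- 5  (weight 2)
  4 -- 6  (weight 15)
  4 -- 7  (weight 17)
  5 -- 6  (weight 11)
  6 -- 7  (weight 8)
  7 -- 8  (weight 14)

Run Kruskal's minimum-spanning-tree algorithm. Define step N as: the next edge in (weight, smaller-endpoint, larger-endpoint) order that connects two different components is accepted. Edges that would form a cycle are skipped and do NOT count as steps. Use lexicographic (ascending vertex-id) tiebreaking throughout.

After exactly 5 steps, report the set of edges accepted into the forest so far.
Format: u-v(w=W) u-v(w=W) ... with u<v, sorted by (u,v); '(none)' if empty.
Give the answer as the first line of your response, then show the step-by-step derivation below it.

0-6(w=5) 2-6(w=6) 2-8(w=2) 3-6(w=5) 4-5(w=2)

step 1: add edge 2-8 (w=2); MST = {2-8(w=2)}
step 2: add edge 4-5 (w=2); MST = {2-8(w=2) 4-5(w=2)}
step 3: add edge 0-6 (w=5); MST = {0-6(w=5) 2-8(w=2) 4-5(w=2)}
step 4: add edge 3-6 (w=5); MST = {0-6(w=5) 2-8(w=2) 3-6(w=5) 4-5(w=2)}
step 5: add edge 2-6 (w=6); MST = {0-6(w=5) 2-6(w=6) 2-8(w=2) 3-6(w=5) 4-5(w=2)}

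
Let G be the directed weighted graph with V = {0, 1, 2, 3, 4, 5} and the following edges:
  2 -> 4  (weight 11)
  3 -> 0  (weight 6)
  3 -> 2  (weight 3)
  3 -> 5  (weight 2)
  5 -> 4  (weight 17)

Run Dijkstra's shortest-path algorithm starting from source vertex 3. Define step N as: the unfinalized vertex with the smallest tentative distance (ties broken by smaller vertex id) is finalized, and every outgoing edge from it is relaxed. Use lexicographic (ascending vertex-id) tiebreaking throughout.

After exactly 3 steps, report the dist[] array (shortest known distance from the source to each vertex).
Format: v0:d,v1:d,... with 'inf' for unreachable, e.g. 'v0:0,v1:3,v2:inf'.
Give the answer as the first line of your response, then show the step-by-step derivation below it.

v0:6,v1:inf,v2:3,v3:0,v4:14,v5:2

step 1: dist = v0:6,v1:inf,v2:3,v3:0,v4:inf,v5:2
step 2: dist = v0:6,v1:inf,v2:3,v3:0,v4:19,v5:2
step 3: dist = v0:6,v1:inf,v2:3,v3:0,v4:14,v5:2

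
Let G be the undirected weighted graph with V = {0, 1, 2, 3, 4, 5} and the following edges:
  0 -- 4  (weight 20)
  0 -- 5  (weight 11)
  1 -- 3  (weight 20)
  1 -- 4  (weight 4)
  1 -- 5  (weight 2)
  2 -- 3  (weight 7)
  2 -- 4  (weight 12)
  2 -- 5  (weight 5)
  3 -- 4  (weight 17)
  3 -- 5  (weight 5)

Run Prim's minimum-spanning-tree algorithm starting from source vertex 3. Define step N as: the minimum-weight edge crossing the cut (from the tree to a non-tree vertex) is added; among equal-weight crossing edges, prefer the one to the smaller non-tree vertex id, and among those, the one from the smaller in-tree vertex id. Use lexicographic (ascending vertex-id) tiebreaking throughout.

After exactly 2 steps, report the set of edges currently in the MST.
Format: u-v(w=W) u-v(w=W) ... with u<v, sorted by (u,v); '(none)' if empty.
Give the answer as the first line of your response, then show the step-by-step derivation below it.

1-5(w=2) 3-5(w=5)

step 1: add edge 3-5 (w=5); MST = {3-5(w=5)}
step 2: add edge 1-5 (w=2); MST = {1-5(w=2) 3-5(w=5)}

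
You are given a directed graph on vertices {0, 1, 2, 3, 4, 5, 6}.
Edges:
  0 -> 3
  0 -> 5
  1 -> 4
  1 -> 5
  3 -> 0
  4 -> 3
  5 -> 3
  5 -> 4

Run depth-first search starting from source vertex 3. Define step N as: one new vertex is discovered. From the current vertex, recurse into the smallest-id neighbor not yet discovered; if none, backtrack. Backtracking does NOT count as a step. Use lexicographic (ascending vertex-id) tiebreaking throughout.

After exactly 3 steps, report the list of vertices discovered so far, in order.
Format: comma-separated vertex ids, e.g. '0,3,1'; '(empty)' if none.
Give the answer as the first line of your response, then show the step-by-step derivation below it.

3,0,5

step 1: discover 3; path=3; order=3
step 2: discover 0; path=3>0; order=3,0
step 3: discover 5; path=3>0>5; order=3,0,5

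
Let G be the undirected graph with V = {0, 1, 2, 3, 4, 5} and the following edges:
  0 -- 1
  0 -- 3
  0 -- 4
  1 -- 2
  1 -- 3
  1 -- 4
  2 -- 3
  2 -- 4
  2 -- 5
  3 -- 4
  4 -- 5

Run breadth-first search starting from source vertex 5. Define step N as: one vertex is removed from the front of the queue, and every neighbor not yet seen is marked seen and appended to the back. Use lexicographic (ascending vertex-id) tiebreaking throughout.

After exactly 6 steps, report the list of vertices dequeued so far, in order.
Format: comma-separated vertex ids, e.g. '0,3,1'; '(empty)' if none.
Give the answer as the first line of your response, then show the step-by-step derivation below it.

5,2,4,1,3,0

step 1: dequeue 5; queue=[2,4]; order=5
step 2: dequeue 2; queue=[4,1,3]; order=5,2
step 3: dequeue 4; queue=[1,3,0]; order=5,2,4
step 4: dequeue 1; queue=[3,0]; order=5,2,4,1
step 5: dequeue 3; queue=[0]; order=5,2,4,1,3
step 6: dequeue 0; queue=[(empty)]; order=5,2,4,1,3,0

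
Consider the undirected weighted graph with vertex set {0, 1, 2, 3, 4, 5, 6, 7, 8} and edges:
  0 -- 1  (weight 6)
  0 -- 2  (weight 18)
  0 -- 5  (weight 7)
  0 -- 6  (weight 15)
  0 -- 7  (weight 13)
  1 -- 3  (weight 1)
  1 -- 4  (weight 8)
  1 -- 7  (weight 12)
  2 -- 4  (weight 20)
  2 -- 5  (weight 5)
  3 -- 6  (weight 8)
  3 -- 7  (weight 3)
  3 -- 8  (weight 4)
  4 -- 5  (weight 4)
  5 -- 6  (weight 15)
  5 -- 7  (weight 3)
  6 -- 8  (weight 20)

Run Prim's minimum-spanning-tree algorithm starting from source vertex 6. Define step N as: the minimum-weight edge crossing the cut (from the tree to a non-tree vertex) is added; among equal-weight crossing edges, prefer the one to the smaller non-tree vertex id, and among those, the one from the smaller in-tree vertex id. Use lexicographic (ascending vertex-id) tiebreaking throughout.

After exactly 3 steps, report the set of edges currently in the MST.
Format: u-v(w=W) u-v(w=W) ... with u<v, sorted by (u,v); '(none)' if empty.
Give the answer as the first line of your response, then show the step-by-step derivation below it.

1-3(w=1) 3-6(w=8) 3-7(w=3)

step 1: add edge 3-6 (w=8); MST = {3-6(w=8)}
step 2: add edge 1-3 (w=1); MST = {1-3(w=1) 3-6(w=8)}
step 3: add edge 3-7 (w=3); MST = {1-3(w=1) 3-6(w=8) 3-7(w=3)}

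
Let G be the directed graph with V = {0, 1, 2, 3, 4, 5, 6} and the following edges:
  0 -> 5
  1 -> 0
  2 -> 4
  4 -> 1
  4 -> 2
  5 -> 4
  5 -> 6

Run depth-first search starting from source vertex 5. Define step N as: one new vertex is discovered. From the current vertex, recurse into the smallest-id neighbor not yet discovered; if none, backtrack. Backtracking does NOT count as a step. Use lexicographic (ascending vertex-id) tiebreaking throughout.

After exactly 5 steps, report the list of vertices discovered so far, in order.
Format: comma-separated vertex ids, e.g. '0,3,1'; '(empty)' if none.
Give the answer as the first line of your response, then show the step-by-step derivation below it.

5,4,1,0,2

step 1: discover 5; path=5; order=5
step 2: discover 4; path=5>4; order=5,4
step 3: discover 1; path=5>4>1; order=5,4,1
step 4: discover 0; path=5>4>1>0; order=5,4,1,0
step 5: discover 2; path=5>4>2; order=5,4,1,0,2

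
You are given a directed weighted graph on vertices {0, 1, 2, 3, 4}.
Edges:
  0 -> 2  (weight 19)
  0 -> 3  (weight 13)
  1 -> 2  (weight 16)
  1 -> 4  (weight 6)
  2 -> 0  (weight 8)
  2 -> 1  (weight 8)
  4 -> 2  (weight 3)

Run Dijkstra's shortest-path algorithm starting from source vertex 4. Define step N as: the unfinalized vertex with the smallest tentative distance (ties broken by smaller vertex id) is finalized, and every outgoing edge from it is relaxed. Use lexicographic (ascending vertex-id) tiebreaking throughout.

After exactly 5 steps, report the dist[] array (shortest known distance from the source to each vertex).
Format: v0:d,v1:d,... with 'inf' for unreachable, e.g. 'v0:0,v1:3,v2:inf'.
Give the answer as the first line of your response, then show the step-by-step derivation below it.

v0:11,v1:11,v2:3,v3:24,v4:0

step 1: dist = v0:inf,v1:inf,v2:3,v3:inf,v4:0
step 2: dist = v0:11,v1:11,v2:3,v3:inf,v4:0
step 3: dist = v0:11,v1:11,v2:3,v3:24,v4:0
step 4: dist = v0:11,v1:11,v2:3,v3:24,v4:0
step 5: dist = v0:11,v1:11,v2:3,v3:24,v4:0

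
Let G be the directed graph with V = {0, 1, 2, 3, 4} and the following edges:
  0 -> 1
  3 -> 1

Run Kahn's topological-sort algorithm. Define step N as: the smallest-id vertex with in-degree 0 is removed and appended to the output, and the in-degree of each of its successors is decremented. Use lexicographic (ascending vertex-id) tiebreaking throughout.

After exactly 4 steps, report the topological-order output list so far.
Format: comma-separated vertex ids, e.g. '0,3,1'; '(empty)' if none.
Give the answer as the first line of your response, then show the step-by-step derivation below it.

0,2,3,1

step 1: output 0; order=[0]; indeg=(0,1,0,0,0)
step 2: output 2; order=[0,2]; indeg=(0,1,0,0,0)
step 3: output 3; order=[0,2,3]; indeg=(0,0,0,0,0)
step 4: output 1; order=[0,2,3,1]; indeg=(0,0,0,0,0)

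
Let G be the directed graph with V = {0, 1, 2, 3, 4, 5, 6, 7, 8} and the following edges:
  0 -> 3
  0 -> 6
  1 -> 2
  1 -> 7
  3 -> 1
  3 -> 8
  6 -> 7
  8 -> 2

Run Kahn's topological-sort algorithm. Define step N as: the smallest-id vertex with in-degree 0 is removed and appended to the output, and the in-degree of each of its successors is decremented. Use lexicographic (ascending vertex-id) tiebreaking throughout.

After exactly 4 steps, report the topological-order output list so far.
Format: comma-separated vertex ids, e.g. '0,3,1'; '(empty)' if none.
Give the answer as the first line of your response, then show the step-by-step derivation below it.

0,3,1,4

step 1: output 0; order=[0]; indeg=(0,1,2,0,0,0,0,2,1)
step 2: output 3; order=[0,3]; indeg=(0,0,2,0,0,0,0,2,0)
step 3: output 1; order=[0,3,1]; indeg=(0,0,1,0,0,0,0,1,0)
step 4: output 4; order=[0,3,1,4]; indeg=(0,0,1,0,0,0,0,1,0)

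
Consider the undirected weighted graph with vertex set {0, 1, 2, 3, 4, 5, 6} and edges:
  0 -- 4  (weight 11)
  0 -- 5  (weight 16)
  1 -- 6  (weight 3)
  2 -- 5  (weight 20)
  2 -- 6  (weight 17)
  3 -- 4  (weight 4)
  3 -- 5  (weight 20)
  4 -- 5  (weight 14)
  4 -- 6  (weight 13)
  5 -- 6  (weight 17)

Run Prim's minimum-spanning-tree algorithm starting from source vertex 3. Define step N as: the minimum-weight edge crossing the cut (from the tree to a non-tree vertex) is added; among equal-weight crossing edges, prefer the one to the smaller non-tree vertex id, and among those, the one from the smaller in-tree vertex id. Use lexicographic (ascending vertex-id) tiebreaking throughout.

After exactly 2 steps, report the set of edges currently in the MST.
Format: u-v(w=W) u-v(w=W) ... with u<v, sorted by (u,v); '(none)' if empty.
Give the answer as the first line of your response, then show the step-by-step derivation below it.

0-4(w=11) 3-4(w=4)

step 1: add edge 3-4 (w=4); MST = {3-4(w=4)}
step 2: add edge 0-4 (w=11); MST = {0-4(w=11) 3-4(w=4)}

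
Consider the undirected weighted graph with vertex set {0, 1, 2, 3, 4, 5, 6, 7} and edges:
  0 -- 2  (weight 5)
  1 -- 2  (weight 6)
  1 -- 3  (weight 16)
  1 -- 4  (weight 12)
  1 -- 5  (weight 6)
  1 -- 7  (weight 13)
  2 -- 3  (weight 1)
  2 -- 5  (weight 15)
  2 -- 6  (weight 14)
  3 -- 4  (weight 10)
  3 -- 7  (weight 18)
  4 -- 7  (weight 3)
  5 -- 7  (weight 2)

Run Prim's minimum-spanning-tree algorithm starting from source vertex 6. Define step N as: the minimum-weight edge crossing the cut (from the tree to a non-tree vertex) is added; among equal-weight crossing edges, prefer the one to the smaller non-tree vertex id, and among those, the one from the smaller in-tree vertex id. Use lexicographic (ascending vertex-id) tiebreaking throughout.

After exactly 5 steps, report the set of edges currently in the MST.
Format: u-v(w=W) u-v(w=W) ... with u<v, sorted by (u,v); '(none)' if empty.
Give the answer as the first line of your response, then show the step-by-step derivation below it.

0-2(w=5) 1-2(w=6) 1-5(w=6) 2-3(w=1) 2-6(w=14)

step 1: add edge 2-6 (w=14); MST = {2-6(w=14)}
step 2: add edge 2-3 (w=1); MST = {2-3(w=1) 2-6(w=14)}
step 3: add edge 0-2 (w=5); MST = {0-2(w=5) 2-3(w=1) 2-6(w=14)}
step 4: add edge 1-2 (w=6); MST = {0-2(w=5) 1-2(w=6) 2-3(w=1) 2-6(w=14)}
step 5: add edge 1-5 (w=6); MST = {0-2(w=5) 1-2(w=6) 1-5(w=6) 2-3(w=1) 2-6(w=14)}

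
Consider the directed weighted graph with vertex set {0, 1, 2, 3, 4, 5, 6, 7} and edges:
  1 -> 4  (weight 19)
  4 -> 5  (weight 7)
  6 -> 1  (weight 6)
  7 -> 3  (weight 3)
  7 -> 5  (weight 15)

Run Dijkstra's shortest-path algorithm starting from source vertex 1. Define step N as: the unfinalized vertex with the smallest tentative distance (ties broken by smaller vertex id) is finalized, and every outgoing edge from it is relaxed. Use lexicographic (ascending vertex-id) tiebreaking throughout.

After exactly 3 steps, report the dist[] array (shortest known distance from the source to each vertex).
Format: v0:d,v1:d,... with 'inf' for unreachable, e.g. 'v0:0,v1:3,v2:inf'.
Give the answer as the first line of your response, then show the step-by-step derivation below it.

v0:inf,v1:0,v2:inf,v3:inf,v4:19,v5:26,v6:inf,v7:inf

step 1: dist = v0:inf,v1:0,v2:inf,v3:inf,v4:19,v5:inf,v6:inf,v7:inf
step 2: dist = v0:inf,v1:0,v2:inf,v3:inf,v4:19,v5:26,v6:inf,v7:inf
step 3: dist = v0:inf,v1:0,v2:inf,v3:inf,v4:19,v5:26,v6:inf,v7:inf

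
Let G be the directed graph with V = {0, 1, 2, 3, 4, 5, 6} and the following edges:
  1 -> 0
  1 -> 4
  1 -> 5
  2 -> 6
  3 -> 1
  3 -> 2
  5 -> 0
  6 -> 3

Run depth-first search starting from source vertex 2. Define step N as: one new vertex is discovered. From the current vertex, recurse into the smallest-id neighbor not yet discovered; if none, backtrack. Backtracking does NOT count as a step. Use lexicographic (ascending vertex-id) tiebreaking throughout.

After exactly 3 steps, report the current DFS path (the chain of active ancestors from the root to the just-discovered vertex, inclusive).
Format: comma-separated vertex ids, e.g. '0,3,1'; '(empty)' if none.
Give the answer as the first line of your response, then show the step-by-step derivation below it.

2,6,3

step 1: discover 2; path=2; order=2
step 2: discover 6; path=2>6; order=2,6
step 3: discover 3; path=2>6>3; order=2,6,3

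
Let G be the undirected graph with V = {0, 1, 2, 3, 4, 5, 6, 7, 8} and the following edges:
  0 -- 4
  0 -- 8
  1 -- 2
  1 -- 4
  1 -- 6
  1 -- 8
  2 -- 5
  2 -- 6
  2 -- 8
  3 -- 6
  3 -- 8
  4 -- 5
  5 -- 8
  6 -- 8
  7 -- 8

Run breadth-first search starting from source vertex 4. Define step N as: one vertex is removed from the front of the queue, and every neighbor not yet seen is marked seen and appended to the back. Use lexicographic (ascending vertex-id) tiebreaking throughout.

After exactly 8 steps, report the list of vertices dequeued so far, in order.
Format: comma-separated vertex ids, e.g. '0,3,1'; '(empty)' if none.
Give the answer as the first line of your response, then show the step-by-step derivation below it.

4,0,1,5,8,2,6,3

step 1: dequeue 4; queue=[0,1,5]; order=4
step 2: dequeue 0; queue=[1,5,8]; order=4,0
step 3: dequeue 1; queue=[5,8,2,6]; order=4,0,1
step 4: dequeue 5; queue=[8,2,6]; order=4,0,1,5
step 5: dequeue 8; queue=[2,6,3,7]; order=4,0,1,5,8
step 6: dequeue 2; queue=[6,3,7]; order=4,0,1,5,8,2
step 7: dequeue 6; queue=[3,7]; order=4,0,1,5,8,2,6
step 8: dequeue 3; queue=[7]; order=4,0,1,5,8,2,6,3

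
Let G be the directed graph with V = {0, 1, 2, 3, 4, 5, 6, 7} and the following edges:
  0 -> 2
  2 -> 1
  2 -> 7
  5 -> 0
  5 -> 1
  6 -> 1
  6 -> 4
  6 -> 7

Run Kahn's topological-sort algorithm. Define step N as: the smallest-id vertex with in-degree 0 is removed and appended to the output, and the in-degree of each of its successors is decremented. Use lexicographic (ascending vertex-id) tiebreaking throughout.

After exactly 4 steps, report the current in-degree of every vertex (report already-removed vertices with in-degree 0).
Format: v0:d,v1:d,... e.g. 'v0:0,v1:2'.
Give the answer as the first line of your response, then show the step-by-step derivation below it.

v0:0,v1:1,v2:0,v3:0,v4:1,v5:0,v6:0,v7:1

step 1: output 3; order=[3]; indeg=(1,3,1,0,1,0,0,2)
step 2: output 5; order=[3,5]; indeg=(0,2,1,0,1,0,0,2)
step 3: output 0; order=[3,5,0]; indeg=(0,2,0,0,1,0,0,2)
step 4: output 2; order=[3,5,0,2]; indeg=(0,1,0,0,1,0,0,1)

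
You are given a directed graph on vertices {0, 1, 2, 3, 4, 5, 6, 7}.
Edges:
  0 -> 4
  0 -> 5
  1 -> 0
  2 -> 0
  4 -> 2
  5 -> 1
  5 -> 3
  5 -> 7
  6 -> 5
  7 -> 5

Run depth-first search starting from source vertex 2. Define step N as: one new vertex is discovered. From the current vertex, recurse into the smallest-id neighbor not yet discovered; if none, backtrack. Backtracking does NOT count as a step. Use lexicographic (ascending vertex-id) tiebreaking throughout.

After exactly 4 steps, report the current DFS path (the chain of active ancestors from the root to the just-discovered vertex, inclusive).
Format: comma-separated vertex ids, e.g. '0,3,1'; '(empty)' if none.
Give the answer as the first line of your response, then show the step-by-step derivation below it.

2,0,5

step 1: discover 2; path=2; order=2
step 2: discover 0; path=2>0; order=2,0
step 3: discover 4; path=2>0>4; order=2,0,4
step 4: discover 5; path=2>0>5; order=2,0,4,5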